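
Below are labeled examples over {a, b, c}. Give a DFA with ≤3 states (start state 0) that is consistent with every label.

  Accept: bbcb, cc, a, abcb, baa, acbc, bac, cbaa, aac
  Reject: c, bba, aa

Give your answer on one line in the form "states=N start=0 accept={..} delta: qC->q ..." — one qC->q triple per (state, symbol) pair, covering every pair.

Fold the examples into a partial DFA from state 0: repeatedly fix the first undefined (state, symbol) met by the shortest-then-alphabetical prefix, trying targets in increasing order and rejecting any under which an Accept and a Reject string meet in one state with the same remainder; add a state when all current targets are rejected. Accepting states are where Accept strings end.
a: 0a undefined. 0a->0: no, a/aa meet in 0. Open state 1: 0a->1.
b: 0b undefined. 0b->0: no, a/bba meet in 1. 0b->1: ok.
c: 0c undefined. 0c->0: no, cc/c meet in 0. 0c->1: no, a/c meet in 1. Open state 2: 0c->2.
aa: 1a undefined. 1a->0: no, bac/c meet in 2. 1a->1: no, a/aa meet in 1. 1a->2: ok.
ab: 1b undefined. 1b->0: no, a/bba meet in 1. 1b->1: ok.
ac: 1c undefined. 1c->0: ok.
cb: 2b undefined. 2b->0: no, cbaa/c meet in 2. 2b->1: ok.
cc: 2c undefined. 2c->0: ok.
baa: 2a undefined. 2a->0: ok.
All examples now run through 3 states with every (state, symbol) defined. Accept strings end in {0,1}, Reject strings end in {2}; accept={0,1}.

states=3 start=0 accept={0,1} delta: 0a->1 0b->1 0c->2 1a->2 1b->1 1c->0 2a->0 2b->1 2c->0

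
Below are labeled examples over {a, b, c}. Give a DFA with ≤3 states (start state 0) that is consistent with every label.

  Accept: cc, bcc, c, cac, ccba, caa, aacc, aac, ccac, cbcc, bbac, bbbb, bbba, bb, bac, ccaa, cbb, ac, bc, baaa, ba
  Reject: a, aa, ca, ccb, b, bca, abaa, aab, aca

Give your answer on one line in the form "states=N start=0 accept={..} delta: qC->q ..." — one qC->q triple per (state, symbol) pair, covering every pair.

states=3 start=0 accept={2} delta: 0a->0 0b->1 0c->2 1a->2 1b->2 1c->2 2a->1 2b->1 2c->2

State merging on the prefix tree: take the shortest (then alphabetical) example prefix whose next move is undefined and point that move at state 0, else 1, else 2, ...; a target is out if some Accept/Reject pair would then sit in one state with the same input left (inseparable). If every existing state is out, open a new one.
a: 0a undefined. 0a->0: ok.
b: 0b undefined. 0b->0: no, bbbb/a meet in 0. Open state 1: 0b->1.
c: 0c undefined. 0c->0: no, cc/a meet in 0. 0c->1: no, c/b meet in 1. Open state 2: 0c->2.
ba: 1a undefined. 1a->0: no, baaa/a meet in 0. 1a->1: no, baaa/b meet in 1. 1a->2: ok.
bb: 1b undefined. 1b->0: no, bbbb/a meet in 0. 1b->1: no, bbbb/b meet in 1. 1b->2: ok.
bc: 1c undefined. 1c->0: no, bc/a meet in 0. 1c->1: no, bcc/b meet in 1. 1c->2: ok.
ca: 2a undefined. 2a->0: no, caa/a meet in 0. 2a->1: ok.
cb: 2b undefined. 2b->0: no, bbbb/ca meet in 1. 2b->1: ok.
cc: 2c undefined. 2c->0: no, cc/a meet in 0. 2c->1: no, cc/ca meet in 1. 2c->2: ok.
All examples now run through 3 states with every (state, symbol) defined. Accept strings end in {2}, Reject strings end in {0,1}; accept={2}.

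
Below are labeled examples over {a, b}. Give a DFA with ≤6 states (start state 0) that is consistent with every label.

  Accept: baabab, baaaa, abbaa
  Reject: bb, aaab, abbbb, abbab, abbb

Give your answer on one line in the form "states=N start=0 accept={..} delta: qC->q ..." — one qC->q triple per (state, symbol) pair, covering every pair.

Grow the machine one transition at a time. Run the examples from 0; the earliest place one falls off (shortest prefix, ties alphabetical) gets sent to the lowest-numbered state that keeps every Accept/Reject pair distinguishable — a pair clashes when both reach the same state with identical unread suffix — and to a fresh state only if none does.
a: 0a undefined. 0a->0: ok.
b: 0b undefined. 0b->0: no, baabab/bb meet in 0. Open state 1: 0b->1.
ba: 1a undefined. 1a->0: no, baabab/aaab meet in 1. 1a->1: no, baabab/abbab meet in 1 with "bab" left. Open state 2: 1a->2.
bb: 1b undefined. 1b->0: no, abbaa/bb meet in 0. 1b->1: ok.
baa: 2a undefined. 2a->0: no, baabab/abbab meet in 2 with "b" left. 2a->1: no, baabab/abbab meet in 2 with "b" left. 2a->2: ok.
baab: 2b undefined. 2b->0: no, baabab/bb meet in 1. 2b->1: no, baabab/bb meet in 1. 2b->2: no, baabab/abbab meet in 2. Open state 3: 2b->3.
baaba: 3a undefined. 3a->0: no, baabab/bb meet in 1. 3a->1: no, baabab/bb meet in 1. 3a->2: no, baabab/abbab meet in 3. 3a->3: ok.
baabab: 3b undefined. 3b->0: ok.
All examples now run through 4 states with every (state, symbol) defined. Accept strings end in {0,2}, Reject strings end in {1,3}; accept={0,2}.

states=4 start=0 accept={0,2} delta: 0a->0 0b->1 1a->2 1b->1 2a->2 2b->3 3a->3 3b->0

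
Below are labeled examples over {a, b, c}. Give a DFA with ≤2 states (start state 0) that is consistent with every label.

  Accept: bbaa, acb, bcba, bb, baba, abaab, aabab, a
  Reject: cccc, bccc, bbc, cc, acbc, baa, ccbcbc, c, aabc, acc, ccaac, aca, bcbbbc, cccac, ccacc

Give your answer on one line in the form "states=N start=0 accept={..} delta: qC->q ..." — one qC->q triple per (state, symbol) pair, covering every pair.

states=2 start=0 accept={0} delta: 0a->0 0b->1 0c->1 1a->1 1b->0 1c->1

Grow the machine one transition at a time. Run the examples from 0; the earliest place one falls off (shortest prefix, ties alphabetical) gets sent to the lowest-numbered state that keeps every Accept/Reject pair distinguishable — a pair clashes when both reach the same state with identical unread suffix — and to a fresh state only if none does.
a: 0a undefined. 0a->0: ok.
b: 0b undefined. 0b->0: no, bbaa/baa meet in 0. Open state 1: 0b->1.
c: 0c undefined. 0c->0: no, a/cccc meet in 0. 0c->1: ok.
ba: 1a undefined. 1a->0: no, baba/baa meet in 0. 1a->1: ok.
bb: 1b undefined. 1b->0: ok.
bc: 1c undefined. 1c->0: no, bbaa/cccc meet in 0. 1c->1: ok.
All examples now run through 2 states with every (state, symbol) defined. Accept strings end in {0}, Reject strings end in {1}; accept={0}.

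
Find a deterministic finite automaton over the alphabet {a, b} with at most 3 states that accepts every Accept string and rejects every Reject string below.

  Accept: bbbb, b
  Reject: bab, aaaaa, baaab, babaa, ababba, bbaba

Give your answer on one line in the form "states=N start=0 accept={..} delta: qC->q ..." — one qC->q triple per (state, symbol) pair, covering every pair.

Grow the machine one transition at a time. Run the examples from 0; the earliest place one falls off (shortest prefix, ties alphabetical) gets sent to the lowest-numbered state that keeps every Accept/Reject pair distinguishable — a pair clashes when both reach the same state with identical unread suffix — and to a fresh state only if none does.
a: 0a undefined. 0a->0: ok.
b: 0b undefined. 0b->0: no, bbbb/bab meet in 0. Open state 1: 0b->1.
ba: 1a undefined. 1a->0: no, b/bab meet in 1. 1a->1: ok.
bb: 1b undefined. 1b->0: no, bbbb/bab meet in 0. 1b->1: no, bbbb/bab meet in 1. Open state 2: 1b->2.
bba: 2a undefined. 2a->0: no, b/bbaba meet in 1. 2a->1: no, b/babaa meet in 1. 2a->2: ok.
bbb: 2b undefined. 2b->0: ok.
All examples now run through 3 states with every (state, symbol) defined. Accept strings end in {1}, Reject strings end in {0,2}; accept={1}.

states=3 start=0 accept={1} delta: 0a->0 0b->1 1a->1 1b->2 2a->2 2b->0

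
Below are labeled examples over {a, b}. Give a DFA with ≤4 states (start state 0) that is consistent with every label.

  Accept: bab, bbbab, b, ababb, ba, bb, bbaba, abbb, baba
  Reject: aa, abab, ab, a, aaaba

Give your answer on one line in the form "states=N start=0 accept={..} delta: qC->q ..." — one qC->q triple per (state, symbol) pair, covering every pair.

Grow the machine one transition at a time. Run the examples from 0; the earliest place one falls off (shortest prefix, ties alphabetical) gets sent to the lowest-numbered state that keeps every Accept/Reject pair distinguishable — a pair clashes when both reach the same state with identical unread suffix — and to a fresh state only if none does.
a: 0a undefined. 0a->0: no, bab/abab meet in 0 with "bab" left. Open state 1: 0a->1.
b: 0b undefined. 0b->0: no, bab/ab meet in 1 with "b" left. 0b->1: no, b/a meet in 1. Open state 2: 0b->2.
aa: 1a undefined. 1a->0: ok.
ab: 1b undefined. 1b->0: ok.
ba: 2a undefined. 2a->0: no, ba/aa meet in 0. 2a->1: no, bab/aa meet in 0. 2a->2: ok.
bb: 2b undefined. 2b->0: no, bab/aa meet in 0. 2b->1: no, bab/a meet in 1. 2b->2: ok.
All examples now run through 3 states with every (state, symbol) defined. Accept strings end in {2}, Reject strings end in {0,1}; accept={2}.

states=3 start=0 accept={2} delta: 0a->1 0b->2 1a->0 1b->0 2a->2 2b->2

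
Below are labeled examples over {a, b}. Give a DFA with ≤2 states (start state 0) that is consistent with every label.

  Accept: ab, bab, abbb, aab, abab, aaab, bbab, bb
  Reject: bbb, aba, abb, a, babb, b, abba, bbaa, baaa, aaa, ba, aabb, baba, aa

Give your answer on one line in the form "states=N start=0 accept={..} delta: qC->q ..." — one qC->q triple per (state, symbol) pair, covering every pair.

Fold the examples into a partial DFA from state 0: repeatedly fix the first undefined (state, symbol) met by the shortest-then-alphabetical prefix, trying targets in increasing order and rejecting any under which an Accept and a Reject string meet in one state with the same remainder; add a state when all current targets are rejected. Accepting states are where Accept strings end.
a: 0a undefined. 0a->0: no, ab/b meet in 0 with "b" left. Open state 1: 0a->1.
b: 0b undefined. 0b->0: no, bb/bbb meet in 0. 0b->1: ok.
aa: 1a undefined. 1a->0: no, ab/babb meet in 1 with "b" left. 1a->1: ok.
ab: 1b undefined. 1b->0: ok.
All examples now run through 2 states with every (state, symbol) defined. Accept strings end in {0}, Reject strings end in {1}; accept={0}.

states=2 start=0 accept={0} delta: 0a->1 0b->1 1a->1 1b->0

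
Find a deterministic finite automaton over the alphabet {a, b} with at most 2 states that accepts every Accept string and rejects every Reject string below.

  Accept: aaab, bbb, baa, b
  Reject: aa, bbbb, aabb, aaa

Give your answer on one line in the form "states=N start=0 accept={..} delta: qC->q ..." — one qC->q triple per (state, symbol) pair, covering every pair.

State merging on the prefix tree: take the shortest (then alphabetical) example prefix whose next move is undefined and point that move at state 0, else 1, else 2, ...; a target is out if some Accept/Reject pair would then sit in one state with the same input left (inseparable). If every existing state is out, open a new one.
a: 0a undefined. 0a->0: ok.
b: 0b undefined. 0b->0: no, aaab/aa meet in 0. Open state 1: 0b->1.
ba: 1a undefined. 1a->0: no, baa/aa meet in 0. 1a->1: ok.
bb: 1b undefined. 1b->0: ok.
All examples now run through 2 states with every (state, symbol) defined. Accept strings end in {1}, Reject strings end in {0}; accept={1}.

states=2 start=0 accept={1} delta: 0a->0 0b->1 1a->1 1b->0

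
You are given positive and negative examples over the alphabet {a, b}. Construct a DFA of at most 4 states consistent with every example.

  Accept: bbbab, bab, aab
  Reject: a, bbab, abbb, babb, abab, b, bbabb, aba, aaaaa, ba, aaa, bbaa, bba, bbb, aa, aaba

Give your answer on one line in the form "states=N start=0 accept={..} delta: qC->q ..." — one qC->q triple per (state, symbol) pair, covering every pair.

states=4 start=0 accept={2} delta: 0a->1 0b->1 1a->1 1b->2 2a->3 2b->0 3a->0 3b->0

State merging on the prefix tree: take the shortest (then alphabetical) example prefix whose next move is undefined and point that move at state 0, else 1, else 2, ...; a target is out if some Accept/Reject pair would then sit in one state with the same input left (inseparable). If every existing state is out, open a new one.
a: 0a undefined. 0a->0: no, bab/abab meet in 0 with "bab" left. Open state 1: 0a->1.
b: 0b undefined. 0b->0: no, bbbab/bbab meet in 1 with "b" left. 0b->1: ok.
aa: 1a undefined. 1a->0: no, bab/a meet in 1. 1a->1: ok.
ab: 1b undefined. 1b->0: no, bbbab/bbab meet in 0. 1b->1: no, bbbab/a meet in 1. Open state 2: 1b->2.
aba: 2a undefined. 2a->0: no, bab/bbabb meet in 2. 2a->1: no, bab/bbab meet in 2. 2a->2: no, bab/aba meet in 2. Open state 3: 2a->3.
abb: 2b undefined. 2b->0: ok.
abab: 3b undefined. 3b->0: ok.
bbaa: 3a undefined. 3a->0: ok.
All examples now run through 4 states with every (state, symbol) defined. Accept strings end in {2}, Reject strings end in {0,1,3}; accept={2}.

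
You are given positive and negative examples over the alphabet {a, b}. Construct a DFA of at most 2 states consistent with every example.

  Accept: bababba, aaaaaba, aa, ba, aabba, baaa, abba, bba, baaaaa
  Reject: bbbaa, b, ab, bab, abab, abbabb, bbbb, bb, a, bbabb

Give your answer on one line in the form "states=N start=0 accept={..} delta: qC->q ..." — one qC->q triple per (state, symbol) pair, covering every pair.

Fold the examples into a partial DFA from state 0: repeatedly fix the first undefined (state, symbol) met by the shortest-then-alphabetical prefix, trying targets in increasing order and rejecting any under which an Accept and a Reject string meet in one state with the same remainder; add a state when all current targets are rejected. Accepting states are where Accept strings end.
a: 0a undefined. 0a->0: no, aa/a meet in 0. Open state 1: 0a->1.
b: 0b undefined. 0b->0: no, aa/bbbaa meet in 1 with "a" left. 0b->1: ok.
aa: 1a undefined. 1a->0: ok.
ab: 1b undefined. 1b->0: no, bababba/bbbaa meet in 1. 1b->1: ok.
All examples now run through 2 states with every (state, symbol) defined. Accept strings end in {0}, Reject strings end in {1}; accept={0}.

states=2 start=0 accept={0} delta: 0a->1 0b->1 1a->0 1b->1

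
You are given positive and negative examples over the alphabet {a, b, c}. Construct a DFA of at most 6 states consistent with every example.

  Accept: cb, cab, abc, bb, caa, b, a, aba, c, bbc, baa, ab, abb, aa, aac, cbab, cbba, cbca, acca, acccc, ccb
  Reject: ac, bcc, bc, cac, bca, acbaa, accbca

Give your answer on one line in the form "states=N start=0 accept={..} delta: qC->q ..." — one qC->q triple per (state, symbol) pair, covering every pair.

Fold the examples into a partial DFA from state 0: repeatedly fix the first undefined (state, symbol) met by the shortest-then-alphabetical prefix, trying targets in increasing order and rejecting any under which an Accept and a Reject string meet in one state with the same remainder; add a state when all current targets are rejected. Accepting states are where Accept strings end.
a: 0a undefined. 0a->0: no, abc/bc meet in 0 with "bc" left. Open state 1: 0a->1.
b: 0b undefined. 0b->0: no, c/bc meet in 0 with "c" left. 0b->1: ok.
c: 0c undefined. 0c->0: no, cbca/bca meet in 1 with "ca" left. 0c->1: no, aac/cac meet in 1 with "ac" left. Open state 2: 0c->2.
aa: 1a undefined. 1a->0: ok.
ab: 1b undefined. 1b->0: ok.
ac: 1c undefined. 1c->0: no, abc/bcc meet in 2. 1c->1: no, bb/bca meet in 0. 1c->2: no, abc/ac meet in 2. Open state 3: 1c->3.
ca: 2a undefined. 2a->0: no, abc/cac meet in 2. 2a->1: ok.
cb: 2b undefined. 2b->0: ok.
cc: 2c undefined. 2c->0: ok.
acb: 3b undefined. 3b->0: no, cb/acbaa meet in 0. 3b->1: no, b/acbaa meet in 1. 3b->2: no, cb/acbaa meet in 0. 3b->3: ok.
acc: 3c undefined. 3c->0: no, cb/bcc meet in 0. 3c->1: no, b/bcc meet in 1. 3c->2: no, abc/bcc meet in 2. 3c->3: no, acca/bca meet in 3 with "a" left. Open state 4: 3c->4.
bca: 3a undefined. 3a->0: no, cb/bca meet in 0. 3a->1: no, cb/acbaa meet in 0. 3a->2: no, abc/bca meet in 2. 3a->3: ok.
acca: 4a undefined. 4a->0: ok.
accb: 4b undefined. 4b->0: no, b/accbca meet in 1. 4b->1: ok.
accc: 4c undefined. 4c->0: ok.
All examples now run through 5 states with every (state, symbol) defined. Accept strings end in {0,1,2}, Reject strings end in {3,4}; accept={0,1,2}.

states=5 start=0 accept={0,1,2} delta: 0a->1 0b->1 0c->2 1a->0 1b->0 1c->3 2a->1 2b->0 2c->0 3a->3 3b->3 3c->4 4a->0 4b->1 4c->0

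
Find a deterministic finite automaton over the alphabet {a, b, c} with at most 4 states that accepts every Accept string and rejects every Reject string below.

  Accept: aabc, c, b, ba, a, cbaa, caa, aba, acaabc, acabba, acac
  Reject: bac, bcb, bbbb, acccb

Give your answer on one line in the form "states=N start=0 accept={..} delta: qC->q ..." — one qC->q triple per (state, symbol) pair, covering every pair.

State merging on the prefix tree: take the shortest (then alphabetical) example prefix whose next move is undefined and point that move at state 0, else 1, else 2, ...; a target is out if some Accept/Reject pair would then sit in one state with the same input left (inseparable). If every existing state is out, open a new one.
a: 0a undefined. 0a->0: ok.
b: 0b undefined. 0b->0: no, aabc/bac meet in 0 with "c" left. Open state 1: 0b->1.
c: 0c undefined. 0c->0: no, b/acccb meet in 1. 0c->1: no, acac/bac meet in 1 with "ac" left. Open state 2: 0c->2.
ba: 1a undefined. 1a->0: no, c/bac meet in 2. 1a->1: no, aabc/bac meet in 1 with "c" left. 1a->2: ok.
bb: 1b undefined. 1b->0: no, a/bbbb meet in 0. 1b->1: no, b/bbbb meet in 1. 1b->2: ok.
bc: 1c undefined. 1c->0: no, b/bcb meet in 1. 1c->1: no, c/bcb meet in 2. 1c->2: ok.
ca: 2a undefined. 2a->0: ok.
cb: 2b undefined. 2b->0: no, b/bbbb meet in 1. 2b->1: no, aabc/bbbb meet in 2. 2b->2: no, aabc/bcb meet in 2. Open state 3: 2b->3.
acc: 2c undefined. 2c->0: no, a/bac meet in 0. 2c->1: no, b/bac meet in 1. 2c->2: no, aabc/bac meet in 2. 2c->3: ok.
cba: 3a undefined. 3a->0: ok.
accc: 3c undefined. 3c->0: no, b/acccb meet in 1. 3c->1: no, aabc/acccb meet in 2. 3c->2: ok.
bbbb: 3b undefined. 3b->0: no, a/bbbb meet in 0. 3b->1: no, b/bbbb meet in 1. 3b->2: no, aabc/bbbb meet in 2. 3b->3: ok.
All examples now run through 4 states with every (state, symbol) defined. Accept strings end in {0,1,2}, Reject strings end in {3}; accept={0,1,2}.

states=4 start=0 accept={0,1,2} delta: 0a->0 0b->1 0c->2 1a->2 1b->2 1c->2 2a->0 2b->3 2c->3 3a->0 3b->3 3c->2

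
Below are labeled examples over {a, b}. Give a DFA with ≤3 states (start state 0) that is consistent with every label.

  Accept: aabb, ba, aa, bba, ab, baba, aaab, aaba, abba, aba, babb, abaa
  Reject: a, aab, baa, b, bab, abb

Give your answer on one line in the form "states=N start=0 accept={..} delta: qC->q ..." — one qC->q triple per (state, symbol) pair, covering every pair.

states=3 start=0 accept={0,2} delta: 0a->1 0b->1 1a->0 1b->2 2a->2 2b->1

Fold the examples into a partial DFA from state 0: repeatedly fix the first undefined (state, symbol) met by the shortest-then-alphabetical prefix, trying targets in increasing order and rejecting any under which an Accept and a Reject string meet in one state with the same remainder; add a state when all current targets are rejected. Accepting states are where Accept strings end.
a: 0a undefined. 0a->0: no, aabb/abb meet in 0 with "bb" left. Open state 1: 0a->1.
b: 0b undefined. 0b->0: no, ba/a meet in 1. 0b->1: ok.
aa: 1a undefined. 1a->0: ok.
ab: 1b undefined. 1b->0: no, bba/a meet in 1. 1b->1: no, aabb/a meet in 1. Open state 2: 1b->2.
aba: 2a undefined. 2a->0: no, abaa/a meet in 1. 2a->1: no, bba/a meet in 1. 2a->2: ok.
abb: 2b undefined. 2b->0: no, ba/abb meet in 0. 2b->1: ok.
All examples now run through 3 states with every (state, symbol) defined. Accept strings end in {0,2}, Reject strings end in {1}; accept={0,2}.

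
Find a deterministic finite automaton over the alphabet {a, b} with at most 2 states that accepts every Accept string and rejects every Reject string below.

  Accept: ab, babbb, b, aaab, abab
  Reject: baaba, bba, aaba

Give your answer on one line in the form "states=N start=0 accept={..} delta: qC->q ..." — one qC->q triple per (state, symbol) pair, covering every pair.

states=2 start=0 accept={1} delta: 0a->0 0b->1 1a->0 1b->0

State merging on the prefix tree: take the shortest (then alphabetical) example prefix whose next move is undefined and point that move at state 0, else 1, else 2, ...; a target is out if some Accept/Reject pair would then sit in one state with the same input left (inseparable). If every existing state is out, open a new one.
a: 0a undefined. 0a->0: ok.
b: 0b undefined. 0b->0: no, ab/baaba meet in 0. Open state 1: 0b->1.
ba: 1a undefined. 1a->0: ok.
bb: 1b undefined. 1b->0: ok.
All examples now run through 2 states with every (state, symbol) defined. Accept strings end in {1}, Reject strings end in {0}; accept={1}.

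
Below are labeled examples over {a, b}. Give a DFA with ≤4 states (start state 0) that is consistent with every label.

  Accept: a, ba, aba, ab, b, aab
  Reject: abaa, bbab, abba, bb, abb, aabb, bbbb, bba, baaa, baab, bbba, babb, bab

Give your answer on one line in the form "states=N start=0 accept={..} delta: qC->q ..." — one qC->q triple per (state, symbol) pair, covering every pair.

Fold the examples into a partial DFA from state 0: repeatedly fix the first undefined (state, symbol) met by the shortest-then-alphabetical prefix, trying targets in increasing order and rejecting any under which an Accept and a Reject string meet in one state with the same remainder; add a state when all current targets are rejected. Accepting states are where Accept strings end.
a: 0a undefined. 0a->0: ok.
b: 0b undefined. 0b->0: no, a/abaa meet in 0. Open state 1: 0b->1.
ba: 1a undefined. 1a->0: no, a/abaa meet in 0. 1a->1: no, ba/abaa meet in 1. Open state 2: 1a->2.
bb: 1b undefined. 1b->0: no, a/abba meet in 0. 1b->1: no, ba/abba meet in 2. 1b->2: no, ba/bb meet in 2. Open state 3: 1b->3.
baa: 2a undefined. 2a->0: no, a/abaa meet in 0. 2a->1: no, ba/baaa meet in 2. 2a->2: no, ba/abaa meet in 2. 2a->3: ok.
bab: 2b undefined. 2b->0: no, a/bab meet in 0. 2b->1: no, ab/bab meet in 1. 2b->2: no, ba/babb meet in 2. 2b->3: ok.
bba: 3a undefined. 3a->0: no, a/abba meet in 0. 3a->1: no, ab/abba meet in 1. 3a->2: no, ba/abba meet in 2. 3a->3: ok.
bbb: 3b undefined. 3b->0: no, a/bbab meet in 0. 3b->1: no, ba/bbba meet in 2. 3b->2: no, ba/bbab meet in 2. 3b->3: ok.
All examples now run through 4 states with every (state, symbol) defined. Accept strings end in {0,1,2}, Reject strings end in {3}; accept={0,1,2}.

states=4 start=0 accept={0,1,2} delta: 0a->0 0b->1 1a->2 1b->3 2a->3 2b->3 3a->3 3b->3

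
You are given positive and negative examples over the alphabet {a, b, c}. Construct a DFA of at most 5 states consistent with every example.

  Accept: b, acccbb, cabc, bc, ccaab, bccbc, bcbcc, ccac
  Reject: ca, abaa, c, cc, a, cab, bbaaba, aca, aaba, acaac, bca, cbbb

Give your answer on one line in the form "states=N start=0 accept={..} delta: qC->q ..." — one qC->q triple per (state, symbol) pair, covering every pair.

Grow the machine one transition at a time. Run the examples from 0; the earliest place one falls off (shortest prefix, ties alphabetical) gets sent to the lowest-numbered state that keeps every Accept/Reject pair distinguishable — a pair clashes when both reach the same state with identical unread suffix — and to a fresh state only if none does.
a: 0a undefined. 0a->0: ok.
b: 0b undefined. 0b->0: no, b/abaa meet in 0. Open state 1: 0b->1.
c: 0c undefined. 0c->0: no, b/cab meet in 1. 0c->1: no, b/c meet in 1. Open state 2: 0c->2.
bb: 1b undefined. 1b->0: ok.
bc: 1c undefined. 1c->0: no, bc/a meet in 0. 1c->1: no, bccbc/c meet in 2. 1c->2: no, bc/c meet in 2. Open state 3: 1c->3.
ca: 2a undefined. 2a->0: no, b/cab meet in 1. 2a->1: no, b/ca meet in 1. 2a->2: ok.
cb: 2b undefined. 2b->0: no, cabc/ca meet in 2. 2b->1: no, b/cab meet in 1. 2b->2: no, cabc/cc meet in 2 with "c" left. 2b->3: no, bc/cab meet in 3. Open state 4: 2b->4.
cc: 2c undefined. 2c->0: no, ccac/ca meet in 2. 2c->1: no, b/cc meet in 1. 2c->2: no, ccaab/cab meet in 4. 2c->3: no, bc/cc meet in 3. 2c->4: ok.
aba: 1a undefined. 1a->0: ok.
bca: 3a undefined. 3a->0: ok.
bcb: 3b undefined. 3b->0: no, bcbcc/cc meet in 4. 3b->1: ok.
bcc: 3c undefined. 3c->0: no, bcbcc/abaa meet in 0. 3c->1: no, bccbc/ca meet in 2. 3c->2: no, bcbcc/ca meet in 2. 3c->3: ok.
cbb: 4b undefined. 4b->0: no, b/cbbb meet in 1. 4b->1: ok.
cca: 4a undefined. 4a->0: no, ccac/ca meet in 2. 4a->1: ok.
accc: 4c undefined. 4c->0: no, acccbb/abaa meet in 0. 4c->1: ok.
All examples now run through 5 states with every (state, symbol) defined. Accept strings end in {1,3}, Reject strings end in {0,2,4}; accept={1,3}.

states=5 start=0 accept={1,3} delta: 0a->0 0b->1 0c->2 1a->0 1b->0 1c->3 2a->2 2b->4 2c->4 3a->0 3b->1 3c->3 4a->1 4b->1 4c->1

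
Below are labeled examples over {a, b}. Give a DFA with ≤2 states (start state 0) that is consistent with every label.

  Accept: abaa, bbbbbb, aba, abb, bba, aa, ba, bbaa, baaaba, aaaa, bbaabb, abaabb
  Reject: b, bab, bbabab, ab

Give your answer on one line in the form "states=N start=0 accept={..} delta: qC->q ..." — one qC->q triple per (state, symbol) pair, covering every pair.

Fold the examples into a partial DFA from state 0: repeatedly fix the first undefined (state, symbol) met by the shortest-then-alphabetical prefix, trying targets in increasing order and rejecting any under which an Accept and a Reject string meet in one state with the same remainder; add a state when all current targets are rejected. Accepting states are where Accept strings end.
a: 0a undefined. 0a->0: ok.
b: 0b undefined. 0b->0: no, abaa/b meet in 0. Open state 1: 0b->1.
ba: 1a undefined. 1a->0: ok.
bb: 1b undefined. 1b->0: ok.
All examples now run through 2 states with every (state, symbol) defined. Accept strings end in {0}, Reject strings end in {1}; accept={0}.

states=2 start=0 accept={0} delta: 0a->0 0b->1 1a->0 1b->0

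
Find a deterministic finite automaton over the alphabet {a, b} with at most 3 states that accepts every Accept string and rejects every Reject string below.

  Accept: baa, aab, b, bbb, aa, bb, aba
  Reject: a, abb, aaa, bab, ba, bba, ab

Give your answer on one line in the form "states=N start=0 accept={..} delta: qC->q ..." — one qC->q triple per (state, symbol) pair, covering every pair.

State merging on the prefix tree: take the shortest (then alphabetical) example prefix whose next move is undefined and point that move at state 0, else 1, else 2, ...; a target is out if some Accept/Reject pair would then sit in one state with the same input left (inseparable). If every existing state is out, open a new one.
a: 0a undefined. 0a->0: no, aab/ab meet in 0 with "b" left. Open state 1: 0a->1.
b: 0b undefined. 0b->0: ok.
aa: 1a undefined. 1a->0: ok.
ab: 1b undefined. 1b->0: no, baa/abb meet in 0. 1b->1: ok.
All examples now run through 2 states with every (state, symbol) defined. Accept strings end in {0}, Reject strings end in {1}; accept={0}.

states=2 start=0 accept={0} delta: 0a->1 0b->0 1a->0 1b->1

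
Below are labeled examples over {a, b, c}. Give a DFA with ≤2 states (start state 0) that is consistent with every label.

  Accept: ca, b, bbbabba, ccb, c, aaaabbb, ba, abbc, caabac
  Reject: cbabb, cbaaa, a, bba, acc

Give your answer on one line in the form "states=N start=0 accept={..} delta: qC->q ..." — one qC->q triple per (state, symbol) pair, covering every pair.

states=2 start=0 accept={1} delta: 0a->0 0b->1 0c->1 1a->1 1b->0 1c->0

Fold the examples into a partial DFA from state 0: repeatedly fix the first undefined (state, symbol) met by the shortest-then-alphabetical prefix, trying targets in increasing order and rejecting any under which an Accept and a Reject string meet in one state with the same remainder; add a state when all current targets are rejected. Accepting states are where Accept strings end.
a: 0a undefined. 0a->0: ok.
b: 0b undefined. 0b->0: no, b/a meet in 0. Open state 1: 0b->1.
c: 0c undefined. 0c->0: no, ca/a meet in 0. 0c->1: ok.
ba: 1a undefined. 1a->0: no, ca/a meet in 0. 1a->1: ok.
bb: 1b undefined. 1b->0: ok.
cc: 1c undefined. 1c->0: ok.
All examples now run through 2 states with every (state, symbol) defined. Accept strings end in {1}, Reject strings end in {0}; accept={1}.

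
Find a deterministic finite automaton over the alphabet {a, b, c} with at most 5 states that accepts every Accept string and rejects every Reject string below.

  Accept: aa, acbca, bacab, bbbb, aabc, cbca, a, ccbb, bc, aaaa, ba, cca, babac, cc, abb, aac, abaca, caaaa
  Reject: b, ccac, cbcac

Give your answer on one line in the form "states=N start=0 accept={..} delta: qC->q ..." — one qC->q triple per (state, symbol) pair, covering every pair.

states=4 start=0 accept={0,2,3} delta: 0a->0 0b->1 0c->2 1a->0 1b->0 1c->0 2a->2 2b->2 2c->3 3a->3 3b->1 3c->1

Fold the examples into a partial DFA from state 0: repeatedly fix the first undefined (state, symbol) met by the shortest-then-alphabetical prefix, trying targets in increasing order and rejecting any under which an Accept and a Reject string meet in one state with the same remainder; add a state when all current targets are rejected. Accepting states are where Accept strings end.
a: 0a undefined. 0a->0: ok.
b: 0b undefined. 0b->0: no, aa/b meet in 0. Open state 1: 0b->1.
c: 0c undefined. 0c->0: no, aa/ccac meet in 0. 0c->1: no, aac/b meet in 1. Open state 2: 0c->2.
ba: 1a undefined. 1a->0: ok.
bb: 1b undefined. 1b->0: ok.
bc: 1c undefined. 1c->0: ok.
ca: 2a undefined. 2a->0: no, bacab/b meet in 1. 2a->1: no, abaca/b meet in 1. 2a->2: ok.
cb: 2b undefined. 2b->0: no, cc/cbcac meet in 2 with "c" left. 2b->1: no, bacab/b meet in 1. 2b->2: ok.
cc: 2c undefined. 2c->0: no, bacab/ccac meet in 2. 2c->1: no, bacab/ccac meet in 2. 2c->2: no, acbca/ccac meet in 2. Open state 3: 2c->3.
cca: 3a undefined. 3a->0: no, bacab/ccac meet in 2. 3a->1: no, aa/ccac meet in 0. 3a->2: no, cc/ccac meet in 3. 3a->3: ok.
ccb: 3b undefined. 3b->0: no, ccbb/b meet in 1. 3b->1: ok.
ccac: 3c undefined. 3c->0: no, aa/ccac meet in 0. 3c->1: ok.
All examples now run through 4 states with every (state, symbol) defined. Accept strings end in {0,2,3}, Reject strings end in {1}; accept={0,2,3}.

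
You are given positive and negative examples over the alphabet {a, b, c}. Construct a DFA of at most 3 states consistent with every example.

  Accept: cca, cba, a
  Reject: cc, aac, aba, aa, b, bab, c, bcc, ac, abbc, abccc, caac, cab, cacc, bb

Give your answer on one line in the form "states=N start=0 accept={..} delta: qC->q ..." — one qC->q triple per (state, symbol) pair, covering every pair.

states=3 start=0 accept={1} delta: 0a->1 0b->0 0c->0 1a->0 1b->2 1c->0 2a->0 2b->0 2c->0

State merging on the prefix tree: take the shortest (then alphabetical) example prefix whose next move is undefined and point that move at state 0, else 1, else 2, ...; a target is out if some Accept/Reject pair would then sit in one state with the same input left (inseparable). If every existing state is out, open a new one.
a: 0a undefined. 0a->0: no, a/aa meet in 0. Open state 1: 0a->1.
b: 0b undefined. 0b->0: ok.
c: 0c undefined. 0c->0: ok.
aa: 1a undefined. 1a->0: ok.
ab: 1b undefined. 1b->0: no, cca/aba meet in 1. 1b->1: no, cca/bab meet in 1. Open state 2: 1b->2.
ac: 1c undefined. 1c->0: ok.
aba: 2a undefined. 2a->0: ok.
abb: 2b undefined. 2b->0: ok.
abc: 2c undefined. 2c->0: ok.
All examples now run through 3 states with every (state, symbol) defined. Accept strings end in {1}, Reject strings end in {0,2}; accept={1}.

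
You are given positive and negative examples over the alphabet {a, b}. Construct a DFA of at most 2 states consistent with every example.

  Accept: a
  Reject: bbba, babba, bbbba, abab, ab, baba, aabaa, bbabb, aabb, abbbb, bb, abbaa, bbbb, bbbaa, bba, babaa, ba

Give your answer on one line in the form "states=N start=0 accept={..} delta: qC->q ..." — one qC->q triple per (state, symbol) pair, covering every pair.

states=2 start=0 accept={0} delta: 0a->0 0b->1 1a->1 1b->1

State merging on the prefix tree: take the shortest (then alphabetical) example prefix whose next move is undefined and point that move at state 0, else 1, else 2, ...; a target is out if some Accept/Reject pair would then sit in one state with the same input left (inseparable). If every existing state is out, open a new one.
a: 0a undefined. 0a->0: ok.
b: 0b undefined. 0b->0: no, a/bbba meet in 0. Open state 1: 0b->1.
ba: 1a undefined. 1a->0: no, a/baba meet in 0. 1a->1: ok.
bb: 1b undefined. 1b->0: no, a/bbbba meet in 0. 1b->1: ok.
All examples now run through 2 states with every (state, symbol) defined. Accept strings end in {0}, Reject strings end in {1}; accept={0}.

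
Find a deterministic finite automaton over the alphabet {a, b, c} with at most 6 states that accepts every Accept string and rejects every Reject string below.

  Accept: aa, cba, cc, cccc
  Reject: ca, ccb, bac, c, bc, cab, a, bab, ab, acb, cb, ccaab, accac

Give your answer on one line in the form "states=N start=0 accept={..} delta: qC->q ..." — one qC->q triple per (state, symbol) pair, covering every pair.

states=4 start=0 accept={0,3} delta: 0a->1 0b->0 0c->2 1a->0 1b->1 1c->1 2a->1 2b->1 2c->3 3a->0 3b->1 3c->2

Fold the examples into a partial DFA from state 0: repeatedly fix the first undefined (state, symbol) met by the shortest-then-alphabetical prefix, trying targets in increasing order and rejecting any under which an Accept and a Reject string meet in one state with the same remainder; add a state when all current targets are rejected. Accepting states are where Accept strings end.
a: 0a undefined. 0a->0: no, aa/a meet in 0. Open state 1: 0a->1.
b: 0b undefined. 0b->0: ok.
c: 0c undefined. 0c->0: no, cba/ca meet in 1. 0c->1: no, aa/ca meet in 1 with "a" left. Open state 2: 0c->2.
aa: 1a undefined. 1a->0: ok.
ab: 1b undefined. 1b->0: no, aa/bab meet in 0. 1b->1: ok.
ac: 1c undefined. 1c->0: no, aa/bac meet in 0. 1c->1: ok.
ca: 2a undefined. 2a->0: no, aa/ca meet in 0. 2a->1: ok.
cb: 2b undefined. 2b->0: no, aa/cb meet in 0. 2b->1: ok.
cc: 2c undefined. 2c->0: no, aa/ccb meet in 0. 2c->1: no, cc/ca meet in 1. 2c->2: no, aa/ccaab meet in 0. Open state 3: 2c->3.
cca: 3a undefined. 3a->0: ok.
ccb: 3b undefined. 3b->0: no, aa/ccb meet in 0. 3b->1: ok.
ccc: 3c undefined. 3c->0: no, cccc/c meet in 2. 3c->1: no, cccc/ca meet in 1. 3c->2: ok.
All examples now run through 4 states with every (state, symbol) defined. Accept strings end in {0,3}, Reject strings end in {1,2}; accept={0,3}.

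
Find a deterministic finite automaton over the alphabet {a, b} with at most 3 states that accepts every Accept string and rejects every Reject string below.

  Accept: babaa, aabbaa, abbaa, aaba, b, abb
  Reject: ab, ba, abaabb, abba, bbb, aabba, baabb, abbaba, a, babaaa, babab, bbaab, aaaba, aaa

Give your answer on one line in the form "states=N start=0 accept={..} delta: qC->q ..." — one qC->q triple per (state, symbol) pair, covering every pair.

Grow the machine one transition at a time. Run the examples from 0; the earliest place one falls off (shortest prefix, ties alphabetical) gets sent to the lowest-numbered state that keeps every Accept/Reject pair distinguishable — a pair clashes when both reach the same state with identical unread suffix — and to a fresh state only if none does.
a: 0a undefined. 0a->0: no, aaba/ba meet in 0 with "ba" left. Open state 1: 0a->1.
b: 0b undefined. 0b->0: no, b/bbb meet in 0. 0b->1: no, b/a meet in 1. Open state 2: 0b->2.
aa: 1a undefined. 1a->0: no, aaba/ba meet in 2 with "a" left. 1a->1: no, aaba/aaaba meet in 1 with "ba" left. 1a->2: ok.
ab: 1b undefined. 1b->0: ok.
ba: 2a undefined. 2a->0: no, babaa/a meet in 1. 2a->1: ok.
bb: 2b undefined. 2b->0: no, babaa/abaabb meet in 2. 2b->1: ok.
All examples now run through 3 states with every (state, symbol) defined. Accept strings end in {2}, Reject strings end in {0,1}; accept={2}.

states=3 start=0 accept={2} delta: 0a->1 0b->2 1a->2 1b->0 2a->1 2b->1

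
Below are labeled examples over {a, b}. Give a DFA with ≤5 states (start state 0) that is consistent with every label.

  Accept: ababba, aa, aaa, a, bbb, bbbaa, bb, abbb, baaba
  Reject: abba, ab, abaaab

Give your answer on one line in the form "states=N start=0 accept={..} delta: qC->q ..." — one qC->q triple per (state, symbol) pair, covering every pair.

Grow the machine one transition at a time. Run the examples from 0; the earliest place one falls off (shortest prefix, ties alphabetical) gets sent to the lowest-numbered state that keeps every Accept/Reject pair distinguishable — a pair clashes when both reach the same state with identical unread suffix — and to a fresh state only if none does.
a: 0a undefined. 0a->0: ok.
b: 0b undefined. 0b->0: no, ababba/abba meet in 0. Open state 1: 0b->1.
ba: 1a undefined. 1a->0: no, ababba/abba meet in 1 with "ba" left. 1a->1: no, bb/abaaab meet in 1 with "b" left. Open state 2: 1a->2.
bb: 1b undefined. 1b->0: no, aa/abba meet in 0. 1b->1: no, bbb/ab meet in 1. 1b->2: ok.
baa: 2a undefined. 2a->0: no, aa/abba meet in 0. 2a->1: no, bbb/abaaab meet in 2 with "b" left. 2a->2: no, bbb/abaaab meet in 2 with "b" left. Open state 3: 2a->3.
bbb: 2b undefined. 2b->0: ok.
baab: 3b undefined. 3b->0: ok.
abaaa: 3a undefined. 3a->0: ok.
All examples now run through 4 states with every (state, symbol) defined. Accept strings end in {0,2}, Reject strings end in {1,3}; accept={0,2}.

states=4 start=0 accept={0,2} delta: 0a->0 0b->1 1a->2 1b->2 2a->3 2b->0 3a->0 3b->0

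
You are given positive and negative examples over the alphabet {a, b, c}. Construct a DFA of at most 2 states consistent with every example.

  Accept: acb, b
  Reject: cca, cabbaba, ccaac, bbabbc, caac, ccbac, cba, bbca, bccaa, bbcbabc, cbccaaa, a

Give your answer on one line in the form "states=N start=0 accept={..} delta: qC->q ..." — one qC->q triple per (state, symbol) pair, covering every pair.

states=2 start=0 accept={1} delta: 0a->0 0b->1 0c->0 1a->0 1b->0 1c->0

State merging on the prefix tree: take the shortest (then alphabetical) example prefix whose next move is undefined and point that move at state 0, else 1, else 2, ...; a target is out if some Accept/Reject pair would then sit in one state with the same input left (inseparable). If every existing state is out, open a new one.
a: 0a undefined. 0a->0: ok.
b: 0b undefined. 0b->0: no, b/a meet in 0. Open state 1: 0b->1.
c: 0c undefined. 0c->0: ok.
bb: 1b undefined. 1b->0: ok.
bc: 1c undefined. 1c->0: ok.
cba: 1a undefined. 1a->0: ok.
All examples now run through 2 states with every (state, symbol) defined. Accept strings end in {1}, Reject strings end in {0}; accept={1}.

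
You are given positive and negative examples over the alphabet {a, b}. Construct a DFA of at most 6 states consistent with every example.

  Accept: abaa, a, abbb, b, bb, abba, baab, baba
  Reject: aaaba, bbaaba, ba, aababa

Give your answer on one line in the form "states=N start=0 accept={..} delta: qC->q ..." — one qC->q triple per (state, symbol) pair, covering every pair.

states=4 start=0 accept={1,3} delta: 0a->1 0b->1 1a->2 1b->3 2a->0 2b->0 3a->0 3b->0

Fold the examples into a partial DFA from state 0: repeatedly fix the first undefined (state, symbol) met by the shortest-then-alphabetical prefix, trying targets in increasing order and rejecting any under which an Accept and a Reject string meet in one state with the same remainder; add a state when all current targets are rejected. Accepting states are where Accept strings end.
a: 0a undefined. 0a->0: no, baba/aababa meet in 0 with "baba" left. Open state 1: 0a->1.
b: 0b undefined. 0b->0: no, a/ba meet in 1. 0b->1: ok.
aa: 1a undefined. 1a->0: no, baba/ba meet in 0. 1a->1: no, a/ba meet in 1. Open state 2: 1a->2.
ab: 1b undefined. 1b->0: no, abaa/ba meet in 2. 1b->1: no, abba/ba meet in 2. 1b->2: no, bb/ba meet in 2. Open state 3: 1b->3.
aaa: 2a undefined. 2a->0: ok.
aab: 2b undefined. 2b->0: ok.
aba: 3a undefined. 3a->0: ok.
abb: 3b undefined. 3b->0: ok.
All examples now run through 4 states with every (state, symbol) defined. Accept strings end in {1,3}, Reject strings end in {0,2}; accept={1,3}.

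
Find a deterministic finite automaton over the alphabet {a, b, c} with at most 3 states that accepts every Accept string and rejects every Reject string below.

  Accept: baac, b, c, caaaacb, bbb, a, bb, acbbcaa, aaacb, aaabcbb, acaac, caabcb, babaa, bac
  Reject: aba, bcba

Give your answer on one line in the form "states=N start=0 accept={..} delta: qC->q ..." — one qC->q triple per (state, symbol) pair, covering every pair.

states=3 start=0 accept={0,1} delta: 0a->0 0b->1 0c->0 1a->2 1b->0 1c->0 2a->0 2b->0 2c->0

Fold the examples into a partial DFA from state 0: repeatedly fix the first undefined (state, symbol) met by the shortest-then-alphabetical prefix, trying targets in increasing order and rejecting any under which an Accept and a Reject string meet in one state with the same remainder; add a state when all current targets are rejected. Accepting states are where Accept strings end.
a: 0a undefined. 0a->0: ok.
b: 0b undefined. 0b->0: no, b/aba meet in 0. Open state 1: 0b->1.
c: 0c undefined. 0c->0: ok.
ba: 1a undefined. 1a->0: no, baac/aba meet in 0. 1a->1: no, b/aba meet in 1. Open state 2: 1a->2.
bb: 1b undefined. 1b->0: ok.
bc: 1c undefined. 1c->0: ok.
baa: 2a undefined. 2a->0: ok.
bab: 2b undefined. 2b->0: ok.
bac: 2c undefined. 2c->0: ok.
All examples now run through 3 states with every (state, symbol) defined. Accept strings end in {0,1}, Reject strings end in {2}; accept={0,1}.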